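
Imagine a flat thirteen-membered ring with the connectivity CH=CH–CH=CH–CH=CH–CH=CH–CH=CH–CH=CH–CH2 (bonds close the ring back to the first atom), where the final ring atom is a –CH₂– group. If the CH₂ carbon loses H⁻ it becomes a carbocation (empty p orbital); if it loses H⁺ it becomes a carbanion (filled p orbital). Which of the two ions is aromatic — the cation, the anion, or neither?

Both ions have a continuous loop of p orbitals — each ring atom is sp².
Cation: 6 × 2 + 0 = 12 π electrons → 4(3), antiaromatic.
Anion: 6 × 2 + 2 = 14 π electrons → 4(3)+2, aromatic.

The anion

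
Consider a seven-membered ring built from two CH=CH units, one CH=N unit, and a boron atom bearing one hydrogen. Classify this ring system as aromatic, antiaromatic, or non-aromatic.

Check conjugation: the double-bond atoms are sp², each contributing one p electron; each sp² =N– keeps its lone pair in-plane and puts one electron into the π system; the boron has an empty p orbital — every position has a p orbital, so the cyclic π system is continuous.
Counting π electrons: 3 × 2 = 6 from the double-bond units + 0 from the BH atom = 6.
6 = 4(1) + 2, which satisfies Hückel's 4n+2 rule.

Aromatic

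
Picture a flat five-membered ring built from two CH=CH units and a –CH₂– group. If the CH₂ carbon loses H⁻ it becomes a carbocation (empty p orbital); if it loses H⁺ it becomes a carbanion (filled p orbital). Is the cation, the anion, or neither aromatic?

In either ion the ring is fully conjugated: every atom, including the new sp² carbon, supplies a p orbital.
Cation: 2 × 2 + 0 = 4 π electrons → 4(1), antiaromatic.
Anion: 2 × 2 + 2 = 6 π electrons → 4(1)+2, aromatic.

The anion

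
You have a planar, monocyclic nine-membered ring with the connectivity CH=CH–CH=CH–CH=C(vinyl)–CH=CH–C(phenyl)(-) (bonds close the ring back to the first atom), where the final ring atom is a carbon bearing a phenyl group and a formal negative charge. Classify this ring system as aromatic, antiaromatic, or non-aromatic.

Every ring atom contributes a p orbital perpendicular to the ring (each doubly-bonded ring atom is sp² with one p-orbital electron; the carbanion's lone pair occupies the p orbital), so the π system is cyclic and fully conjugated.
π-electron count: 4 × 2 = 8 from the double-bond units + 2 from the C(phenyl)(-) atom = 10.
Since 10 = 4·2 + 2, the ring meets the 4n+2 criterion.

Aromatic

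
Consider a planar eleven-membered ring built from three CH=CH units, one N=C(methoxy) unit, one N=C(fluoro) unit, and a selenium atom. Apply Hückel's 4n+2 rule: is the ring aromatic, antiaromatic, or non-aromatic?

Antiaromatic

All ring atoms are sp² and supply a p orbital to the ring (the double-bond atoms are sp², each contributing one p electron; each sp² =N– keeps its lone pair in-plane and puts one electron into the π system; the selenium donates one lone pair from its p orbital); the conjugation is uninterrupted.
Tallying contributions gives 5 × 2 = 10 from the double-bond units + 2 from the Se atom = 12.
12 is a 4n count (n = 3), so the planar conjugated ring is antiaromatic.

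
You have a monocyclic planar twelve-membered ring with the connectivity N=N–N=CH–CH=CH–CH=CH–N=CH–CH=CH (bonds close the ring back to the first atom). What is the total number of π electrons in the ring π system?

All ring atoms are sp² and supply a p orbital to the ring (every atom in a ring double bond is sp² and brings one electron to the p orbital; each =N– nitrogen is pyridine-type (lone pair in the sp² plane, one electron in the p orbital)); the conjugation is uninterrupted.
Tallying contributions gives 6 × 2 = 12 from the 6 double-bond units.

12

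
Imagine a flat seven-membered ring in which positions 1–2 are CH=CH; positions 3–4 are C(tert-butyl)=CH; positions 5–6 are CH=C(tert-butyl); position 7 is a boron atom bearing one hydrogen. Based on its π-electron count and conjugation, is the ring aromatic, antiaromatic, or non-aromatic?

Every ring atom contributes a p orbital perpendicular to the ring (each doubly-bonded ring atom is sp² with one p-orbital electron; the boron has an empty p orbital), so the π system is cyclic and fully conjugated.
Tallying contributions gives 3 × 2 = 6 from the double-bond units + 0 from the BH atom = 6.
That gives a 4n+2 count (6, n = 1).

Aromatic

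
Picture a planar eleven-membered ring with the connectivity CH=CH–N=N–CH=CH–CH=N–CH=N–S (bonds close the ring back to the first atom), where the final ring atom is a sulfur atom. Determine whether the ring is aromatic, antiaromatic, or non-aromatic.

Antiaromatic

All ring atoms are sp² and supply a p orbital to the ring (every atom in a ring double bond is sp² and brings one electron to the p orbital; each sp² =N– keeps its lone pair in-plane and puts one electron into the π system; the sulfur donates one lone pair from its p orbital); the conjugation is uninterrupted.
Tallying contributions gives 5 × 2 = 10 from the double-bond units + 2 from the S atom = 12.
12 = 4(3); a planar, fully conjugated 4n system is antiaromatic.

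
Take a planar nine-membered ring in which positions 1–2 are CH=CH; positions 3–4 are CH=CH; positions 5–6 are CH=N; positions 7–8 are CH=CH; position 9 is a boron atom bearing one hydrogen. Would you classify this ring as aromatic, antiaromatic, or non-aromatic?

Antiaromatic

All ring atoms are sp² and supply a p orbital to the ring (each doubly-bonded ring atom is sp² with one p-orbital electron; each sp² =N– keeps its lone pair in-plane and puts one electron into the π system; the boron has an empty p orbital); the conjugation is uninterrupted.
Counting π electrons: 4 × 2 = 8 from the double-bond units + 0 from the BH atom = 8.
8 is a 4n count (n = 2), so the planar conjugated ring is antiaromatic.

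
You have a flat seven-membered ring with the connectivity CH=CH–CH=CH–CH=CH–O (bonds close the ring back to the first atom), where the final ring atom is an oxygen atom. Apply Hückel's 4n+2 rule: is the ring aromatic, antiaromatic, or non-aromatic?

Antiaromatic

All ring atoms are sp² and supply a p orbital to the ring (each doubly-bonded ring atom is sp² with one p-orbital electron; the oxygen donates one lone pair from its p orbital); the conjugation is uninterrupted.
Adding the contributions, 3 × 2 = 6 from the double-bond units + 2 from the O atom = 8.
8 is a 4n count (n = 2), so the planar conjugated ring is antiaromatic.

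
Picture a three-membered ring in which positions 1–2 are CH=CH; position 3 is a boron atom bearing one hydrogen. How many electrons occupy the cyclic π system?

2

All ring atoms are sp² and supply a p orbital to the ring (the double-bond atoms are sp², each contributing one p electron; the boron has an empty p orbital); the conjugation is uninterrupted.
π-electron count: 1 × 2 = 2 from the double-bond unit + 0 from the BH atom = 2.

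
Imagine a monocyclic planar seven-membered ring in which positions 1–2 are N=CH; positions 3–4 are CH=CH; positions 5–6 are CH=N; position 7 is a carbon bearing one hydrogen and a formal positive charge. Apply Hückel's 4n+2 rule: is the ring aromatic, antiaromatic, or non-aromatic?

The p orbitals form a continuous loop: each doubly-bonded ring atom is sp² with one p-orbital electron; each sp² =N– keeps its lone pair in-plane and puts one electron into the π system; the carbocation has an empty p orbital. The ring is fully conjugated.
π-electron count: 3 × 2 = 6 from the double-bond units + 0 from the CH(+) atom = 6.
Since 6 = 4·1 + 2, the ring meets the 4n+2 criterion.

Aromatic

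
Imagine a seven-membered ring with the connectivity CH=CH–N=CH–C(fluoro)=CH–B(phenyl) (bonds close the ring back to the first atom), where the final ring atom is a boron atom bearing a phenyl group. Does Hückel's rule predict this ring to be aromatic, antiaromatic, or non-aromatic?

The p orbitals form a continuous loop: every atom in a ring double bond is sp² and brings one electron to the p orbital; the doubly-bonded nitrogens are pyridine-type — their lone pairs lie in the ring plane, leaving one electron in the p orbital; the boron has an empty p orbital. The ring is fully conjugated.
Tallying contributions gives 3 × 2 = 6 from the double-bond units + 0 from the B(phenyl) atom = 6.
6 = 4(1) + 2, which satisfies Hückel's 4n+2 rule.

Aromatic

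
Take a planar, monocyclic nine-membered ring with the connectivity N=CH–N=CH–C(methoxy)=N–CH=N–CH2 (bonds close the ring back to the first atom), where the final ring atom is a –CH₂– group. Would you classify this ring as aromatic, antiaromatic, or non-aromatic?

The CH2 position has four σ bonds — the tetrahedral CH₂ carbon is sp³ and has no p orbital in the ring π system — so the cyclic conjugation is interrupted.
Broken conjugation rules out both aromaticity and antiaromaticity.

Non-aromatic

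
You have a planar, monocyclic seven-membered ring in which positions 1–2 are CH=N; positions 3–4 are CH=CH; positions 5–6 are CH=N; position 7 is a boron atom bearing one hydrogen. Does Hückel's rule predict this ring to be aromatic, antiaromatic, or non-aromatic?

All ring atoms are sp² and supply a p orbital to the ring (the double-bond atoms are sp², each contributing one p electron; each =N– nitrogen is pyridine-type (lone pair in the sp² plane, one electron in the p orbital); the boron has an empty p orbital); the conjugation is uninterrupted.
Counting π electrons: 3 × 2 = 6 from the double-bond units + 0 from the BH atom = 6.
With 6 π electrons (n = 1), the Hückel 4n+2 condition holds.

Aromatic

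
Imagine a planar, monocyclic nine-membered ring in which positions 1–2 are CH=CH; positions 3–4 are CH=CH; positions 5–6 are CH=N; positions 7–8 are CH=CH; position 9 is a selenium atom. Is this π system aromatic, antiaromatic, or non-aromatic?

The p orbitals form a continuous loop: each doubly-bonded ring atom is sp² with one p-orbital electron; each =N– nitrogen is pyridine-type (lone pair in the sp² plane, one electron in the p orbital); the selenium donates one lone pair from its p orbital. The ring is fully conjugated.
Tallying contributions gives 4 × 2 = 8 from the double-bond units + 2 from the Se atom = 10.
That gives a 4n+2 count (10, n = 2).

Aromatic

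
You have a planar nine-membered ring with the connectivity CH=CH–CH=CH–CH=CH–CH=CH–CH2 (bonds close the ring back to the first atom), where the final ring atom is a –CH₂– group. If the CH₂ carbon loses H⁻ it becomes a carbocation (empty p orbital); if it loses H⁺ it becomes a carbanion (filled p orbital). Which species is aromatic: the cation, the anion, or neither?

Both ions have a continuous loop of p orbitals — each ring atom is sp².
Cation: 4 × 2 + 0 = 8 π electrons → 4(2), antiaromatic.
Anion: 4 × 2 + 2 = 10 π electrons → 4(2)+2, aromatic.

The anion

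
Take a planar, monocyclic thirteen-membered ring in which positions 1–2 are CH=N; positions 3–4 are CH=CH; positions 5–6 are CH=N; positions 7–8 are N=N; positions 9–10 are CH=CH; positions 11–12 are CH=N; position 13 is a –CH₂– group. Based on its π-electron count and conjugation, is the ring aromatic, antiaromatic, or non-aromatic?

Non-aromatic

At the CH2 position, the tetrahedral CH₂ carbon is sp³ and has no p orbital in the ring π system; the ring's p-orbital overlap is broken there.
A ring that is not fully conjugated cannot be aromatic or antiaromatic regardless of its π-electron count.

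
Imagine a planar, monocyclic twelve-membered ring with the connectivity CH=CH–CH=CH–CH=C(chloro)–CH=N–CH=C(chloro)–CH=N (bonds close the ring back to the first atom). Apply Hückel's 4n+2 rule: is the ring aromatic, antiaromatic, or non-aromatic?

Antiaromatic

Check conjugation: each doubly-bonded ring atom is sp² with one p-orbital electron; each =N– nitrogen is pyridine-type (lone pair in the sp² plane, one electron in the p orbital) — every position has a p orbital, so the cyclic π system is continuous.
Counting π electrons: 6 × 2 = 12 from the 6 double-bond units.
With 12 = 4·3 π electrons, Hückel's rule classifies the planar ring as antiaromatic.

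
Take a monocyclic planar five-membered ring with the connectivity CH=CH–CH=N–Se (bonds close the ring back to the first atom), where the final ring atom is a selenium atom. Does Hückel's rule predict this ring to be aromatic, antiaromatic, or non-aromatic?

Aromatic

Every ring atom contributes a p orbital perpendicular to the ring (every atom in a ring double bond is sp² and brings one electron to the p orbital; each sp² =N– keeps its lone pair in-plane and puts one electron into the π system; the selenium donates one lone pair from its p orbital), so the π system is cyclic and fully conjugated.
Adding the contributions, 2 × 2 = 4 from the double-bond units + 2 from the Se atom = 6.
That gives a 4n+2 count (6, n = 1).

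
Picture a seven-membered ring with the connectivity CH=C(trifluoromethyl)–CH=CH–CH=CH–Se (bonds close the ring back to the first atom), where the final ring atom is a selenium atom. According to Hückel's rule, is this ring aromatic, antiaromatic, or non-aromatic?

Antiaromatic

Check conjugation: every atom in a ring double bond is sp² and brings one electron to the p orbital; the selenium donates one lone pair from its p orbital — every position has a p orbital, so the cyclic π system is continuous.
Counting π electrons: 3 × 2 = 6 from the double-bond units + 2 from the Se atom = 8.
8 = 4(2); a planar, fully conjugated 4n system is antiaromatic.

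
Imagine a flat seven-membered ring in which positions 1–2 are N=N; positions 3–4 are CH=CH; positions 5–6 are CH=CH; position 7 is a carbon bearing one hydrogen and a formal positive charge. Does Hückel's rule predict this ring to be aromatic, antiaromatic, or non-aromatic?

Aromatic

Check conjugation: the double-bond atoms are sp², each contributing one p electron; each sp² =N– keeps its lone pair in-plane and puts one electron into the π system; the carbocation has an empty p orbital — every position has a p orbital, so the cyclic π system is continuous.
Tallying contributions gives 3 × 2 = 6 from the double-bond units + 0 from the CH(+) atom = 6.
6 = 4(1) + 2, which satisfies Hückel's 4n+2 rule.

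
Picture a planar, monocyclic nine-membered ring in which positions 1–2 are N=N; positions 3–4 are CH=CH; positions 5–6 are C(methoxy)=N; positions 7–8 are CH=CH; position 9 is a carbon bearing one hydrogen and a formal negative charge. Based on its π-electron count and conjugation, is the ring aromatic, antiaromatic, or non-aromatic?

Aromatic

Check conjugation: each doubly-bonded ring atom is sp² with one p-orbital electron; each =N– nitrogen is pyridine-type (lone pair in the sp² plane, one electron in the p orbital); the carbanion's lone pair occupies the p orbital — every position has a p orbital, so the cyclic π system is continuous.
Tallying contributions gives 4 × 2 = 8 from the double-bond units + 2 from the CH(-) atom = 10.
Since 10 = 4·2 + 2, the ring meets the 4n+2 criterion.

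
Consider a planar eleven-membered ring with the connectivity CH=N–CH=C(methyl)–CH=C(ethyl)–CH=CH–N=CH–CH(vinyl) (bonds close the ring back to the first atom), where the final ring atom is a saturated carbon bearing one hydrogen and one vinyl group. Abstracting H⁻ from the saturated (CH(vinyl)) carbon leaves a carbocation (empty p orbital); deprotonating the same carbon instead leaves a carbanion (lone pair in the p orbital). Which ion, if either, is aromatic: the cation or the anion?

Once that carbon is sp², every ring atom has a p orbital and both ions are fully conjugated.
Cation: 5 × 2 + 0 = 10 π electrons → 4(2)+2, aromatic.
Anion: 5 × 2 + 2 = 12 π electrons → 4(3), antiaromatic.

The cation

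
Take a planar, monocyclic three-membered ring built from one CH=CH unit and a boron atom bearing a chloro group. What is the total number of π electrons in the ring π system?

2

All ring atoms are sp² and supply a p orbital to the ring (each doubly-bonded ring atom is sp² with one p-orbital electron; the boron has an empty p orbital); the conjugation is uninterrupted.
π-electron count: 1 × 2 = 2 from the double-bond unit + 0 from the B(chloro) atom = 2.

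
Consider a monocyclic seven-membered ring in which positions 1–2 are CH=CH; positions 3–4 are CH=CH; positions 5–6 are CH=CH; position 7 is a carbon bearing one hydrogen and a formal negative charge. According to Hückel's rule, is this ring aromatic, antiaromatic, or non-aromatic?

All ring atoms are sp² and supply a p orbital to the ring (each doubly-bonded ring atom is sp² with one p-orbital electron; the carbanion's lone pair occupies the p orbital); the conjugation is uninterrupted.
Adding the contributions, 3 × 2 = 6 from the double-bond units + 2 from the CH(-) atom = 8.
A 4n π count (8, n = 2) in a planar conjugated ring means antiaromatic.
This is the cycloheptatrienyl anion.

Antiaromatic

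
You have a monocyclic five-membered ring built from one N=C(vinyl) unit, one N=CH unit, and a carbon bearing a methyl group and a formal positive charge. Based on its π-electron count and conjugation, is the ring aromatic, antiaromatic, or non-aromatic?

Antiaromatic

Check conjugation: every atom in a ring double bond is sp² and brings one electron to the p orbital; the doubly-bonded nitrogens are pyridine-type — their lone pairs lie in the ring plane, leaving one electron in the p orbital; the carbocation has an empty p orbital — every position has a p orbital, so the cyclic π system is continuous.
Adding the contributions, 2 × 2 = 4 from the double-bond units + 0 from the C(methyl)(+) atom = 4.
4 = 4(1); a planar, fully conjugated 4n system is antiaromatic.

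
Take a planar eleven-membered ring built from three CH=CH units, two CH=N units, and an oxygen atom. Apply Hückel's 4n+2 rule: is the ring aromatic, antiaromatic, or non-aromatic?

Antiaromatic

The p orbitals form a continuous loop: every atom in a ring double bond is sp² and brings one electron to the p orbital; the doubly-bonded nitrogens are pyridine-type — their lone pairs lie in the ring plane, leaving one electron in the p orbital; the oxygen donates one lone pair from its p orbital. The ring is fully conjugated.
Tallying contributions gives 5 × 2 = 10 from the double-bond units + 2 from the O atom = 12.
12 is a 4n count (n = 3), so the planar conjugated ring is antiaromatic.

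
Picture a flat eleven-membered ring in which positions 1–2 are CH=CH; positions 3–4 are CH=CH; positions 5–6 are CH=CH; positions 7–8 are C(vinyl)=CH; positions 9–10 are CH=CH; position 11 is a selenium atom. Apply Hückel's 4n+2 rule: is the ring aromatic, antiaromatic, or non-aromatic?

All ring atoms are sp² and supply a p orbital to the ring (every atom in a ring double bond is sp² and brings one electron to the p orbital; the selenium donates one lone pair from its p orbital); the conjugation is uninterrupted.
Adding the contributions, 5 × 2 = 10 from the double-bond units + 2 from the Se atom = 12.
12 is a 4n count (n = 3), so the planar conjugated ring is antiaromatic.

Antiaromatic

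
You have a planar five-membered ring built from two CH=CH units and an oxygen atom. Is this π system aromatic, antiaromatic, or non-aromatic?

The p orbitals form a continuous loop: each doubly-bonded ring atom is sp² with one p-orbital electron; the oxygen donates one lone pair from its p orbital. The ring is fully conjugated.
Counting π electrons: 2 × 2 = 4 from the double-bond units + 2 from the O atom = 6.
With 6 π electrons (n = 1), the Hückel 4n+2 condition holds.

Aromatic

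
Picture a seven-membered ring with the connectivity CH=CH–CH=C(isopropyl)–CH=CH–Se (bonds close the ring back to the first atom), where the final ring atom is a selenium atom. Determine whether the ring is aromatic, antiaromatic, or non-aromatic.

All ring atoms are sp² and supply a p orbital to the ring (each doubly-bonded ring atom is sp² with one p-orbital electron; the selenium donates one lone pair from its p orbital); the conjugation is uninterrupted.
Adding the contributions, 3 × 2 = 6 from the double-bond units + 2 from the Se atom = 8.
8 = 4(2); a planar, fully conjugated 4n system is antiaromatic.

Antiaromatic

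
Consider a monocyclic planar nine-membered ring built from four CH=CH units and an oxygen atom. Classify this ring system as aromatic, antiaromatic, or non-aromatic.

Aromatic

All ring atoms are sp² and supply a p orbital to the ring (the double-bond atoms are sp², each contributing one p electron; the oxygen donates one lone pair from its p orbital); the conjugation is uninterrupted.
π-electron count: 4 × 2 = 8 from the double-bond units + 2 from the O atom = 10.
Since 10 = 4·2 + 2, the ring meets the 4n+2 criterion.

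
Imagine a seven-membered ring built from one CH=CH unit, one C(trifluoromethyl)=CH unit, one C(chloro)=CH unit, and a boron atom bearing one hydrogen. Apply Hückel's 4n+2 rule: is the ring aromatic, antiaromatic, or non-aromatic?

All ring atoms are sp² and supply a p orbital to the ring (each doubly-bonded ring atom is sp² with one p-orbital electron; the boron has an empty p orbital); the conjugation is uninterrupted.
Adding the contributions, 3 × 2 = 6 from the double-bond units + 0 from the BH atom = 6.
That gives a 4n+2 count (6, n = 1).

Aromatic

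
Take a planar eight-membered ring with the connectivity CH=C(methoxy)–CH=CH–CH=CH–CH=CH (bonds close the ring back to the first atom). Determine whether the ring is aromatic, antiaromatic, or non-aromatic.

Antiaromatic

Every ring atom contributes a p orbital perpendicular to the ring (each doubly-bonded ring atom is sp² with one p-orbital electron), so the π system is cyclic and fully conjugated.
π-electron count: 4 × 2 = 8 from the 4 double-bond units.
With 8 = 4·2 π electrons, Hückel's rule classifies the planar ring as antiaromatic.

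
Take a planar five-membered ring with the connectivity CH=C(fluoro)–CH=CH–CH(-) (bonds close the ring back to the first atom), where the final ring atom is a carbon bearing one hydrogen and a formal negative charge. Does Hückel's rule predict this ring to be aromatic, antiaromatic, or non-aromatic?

Aromatic

Check conjugation: every atom in a ring double bond is sp² and brings one electron to the p orbital; the carbanion's lone pair occupies the p orbital — every position has a p orbital, so the cyclic π system is continuous.
π-electron count: 2 × 2 = 4 from the double-bond units + 2 from the CH(-) atom = 6.
6 = 4(1) + 2, which satisfies Hückel's 4n+2 rule.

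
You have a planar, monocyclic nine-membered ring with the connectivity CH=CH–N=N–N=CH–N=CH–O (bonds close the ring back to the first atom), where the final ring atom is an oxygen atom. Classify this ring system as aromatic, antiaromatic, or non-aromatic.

The p orbitals form a continuous loop: each doubly-bonded ring atom is sp² with one p-orbital electron; each =N– nitrogen is pyridine-type (lone pair in the sp² plane, one electron in the p orbital); the oxygen donates one lone pair from its p orbital. The ring is fully conjugated.
Adding the contributions, 4 × 2 = 8 from the double-bond units + 2 from the O atom = 10.
With 10 π electrons (n = 2), the Hückel 4n+2 condition holds.

Aromatic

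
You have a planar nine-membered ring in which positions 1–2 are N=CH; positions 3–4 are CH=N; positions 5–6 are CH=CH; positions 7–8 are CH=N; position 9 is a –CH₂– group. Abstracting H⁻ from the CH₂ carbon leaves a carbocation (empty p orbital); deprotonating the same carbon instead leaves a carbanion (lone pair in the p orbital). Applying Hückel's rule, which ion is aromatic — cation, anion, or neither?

The anion

In either ion the ring is fully conjugated: every atom, including the new sp² carbon, supplies a p orbital.
Cation: 4 × 2 + 0 = 8 π electrons → 4(2), antiaromatic.
Anion: 4 × 2 + 2 = 10 π electrons → 4(2)+2, aromatic.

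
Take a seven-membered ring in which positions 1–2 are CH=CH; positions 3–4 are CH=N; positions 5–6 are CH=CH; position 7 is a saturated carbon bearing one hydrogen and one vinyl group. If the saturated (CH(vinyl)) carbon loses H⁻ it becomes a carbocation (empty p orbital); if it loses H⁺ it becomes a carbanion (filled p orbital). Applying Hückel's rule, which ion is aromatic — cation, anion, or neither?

The cation

In both ions every ring atom is sp² and contributes a p orbital, so both rings are fully conjugated.
Cation: 3 × 2 + 0 = 6 π electrons → 4(1)+2, aromatic.
Anion: 3 × 2 + 2 = 8 π electrons → 4(2), antiaromatic.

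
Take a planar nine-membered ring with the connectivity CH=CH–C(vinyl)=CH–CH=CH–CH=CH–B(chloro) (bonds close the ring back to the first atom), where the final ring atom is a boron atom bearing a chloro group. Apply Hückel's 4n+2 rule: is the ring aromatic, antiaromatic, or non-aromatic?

All ring atoms are sp² and supply a p orbital to the ring (every atom in a ring double bond is sp² and brings one electron to the p orbital; the boron has an empty p orbital); the conjugation is uninterrupted.
Counting π electrons: 4 × 2 = 8 from the double-bond units + 0 from the B(chloro) atom = 8.
8 is a 4n count (n = 2), so the planar conjugated ring is antiaromatic.

Antiaromatic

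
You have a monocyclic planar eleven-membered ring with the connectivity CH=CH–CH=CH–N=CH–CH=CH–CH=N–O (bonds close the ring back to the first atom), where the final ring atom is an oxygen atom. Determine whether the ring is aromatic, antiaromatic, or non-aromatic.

Antiaromatic

All ring atoms are sp² and supply a p orbital to the ring (every atom in a ring double bond is sp² and brings one electron to the p orbital; each =N– nitrogen is pyridine-type (lone pair in the sp² plane, one electron in the p orbital); the oxygen donates one lone pair from its p orbital); the conjugation is uninterrupted.
Tallying contributions gives 5 × 2 = 10 from the double-bond units + 2 from the O atom = 12.
12 = 4(3); a planar, fully conjugated 4n system is antiaromatic.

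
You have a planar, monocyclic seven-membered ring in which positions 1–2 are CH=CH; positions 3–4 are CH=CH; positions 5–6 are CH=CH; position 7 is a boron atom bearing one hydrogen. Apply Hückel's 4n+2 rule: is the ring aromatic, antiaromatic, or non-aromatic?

The p orbitals form a continuous loop: the double-bond atoms are sp², each contributing one p electron; the boron has an empty p orbital. The ring is fully conjugated.
Counting π electrons: 3 × 2 = 6 from the double-bond units + 0 from the BH atom = 6.
6 = 4(1) + 2, which satisfies Hückel's 4n+2 rule.

Aromatic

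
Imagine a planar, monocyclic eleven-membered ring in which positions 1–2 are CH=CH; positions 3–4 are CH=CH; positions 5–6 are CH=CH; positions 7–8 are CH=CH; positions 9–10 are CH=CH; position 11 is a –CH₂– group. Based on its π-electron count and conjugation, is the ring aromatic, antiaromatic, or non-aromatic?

The CH2 position has four σ bonds — the tetrahedral CH₂ carbon is sp³ and has no p orbital in the ring π system — so the cyclic conjugation is interrupted.
Hückel's rule only applies to fully conjugated rings, so this one is simply non-aromatic.

Non-aromatic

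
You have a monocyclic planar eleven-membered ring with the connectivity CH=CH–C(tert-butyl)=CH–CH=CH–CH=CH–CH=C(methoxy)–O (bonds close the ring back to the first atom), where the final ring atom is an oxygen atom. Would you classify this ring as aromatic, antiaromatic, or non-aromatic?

All ring atoms are sp² and supply a p orbital to the ring (the double-bond atoms are sp², each contributing one p electron; the oxygen donates one lone pair from its p orbital); the conjugation is uninterrupted.
π-electron count: 5 × 2 = 10 from the double-bond units + 2 from the O atom = 12.
With 12 = 4·3 π electrons, Hückel's rule classifies the planar ring as antiaromatic.

Antiaromatic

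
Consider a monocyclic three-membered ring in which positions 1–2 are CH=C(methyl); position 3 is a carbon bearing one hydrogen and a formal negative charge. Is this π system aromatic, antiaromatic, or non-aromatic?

Antiaromatic

All ring atoms are sp² and supply a p orbital to the ring (every atom in a ring double bond is sp² and brings one electron to the p orbital; the carbanion's lone pair occupies the p orbital); the conjugation is uninterrupted.
π-electron count: 1 × 2 = 2 from the double-bond unit + 2 from the CH(-) atom = 4.
A 4n π count (4, n = 1) in a planar conjugated ring means antiaromatic.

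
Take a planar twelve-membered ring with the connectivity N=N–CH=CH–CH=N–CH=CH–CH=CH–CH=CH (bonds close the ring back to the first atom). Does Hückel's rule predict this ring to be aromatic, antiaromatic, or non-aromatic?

Antiaromatic

All ring atoms are sp² and supply a p orbital to the ring (each doubly-bonded ring atom is sp² with one p-orbital electron; the doubly-bonded nitrogens are pyridine-type — their lone pairs lie in the ring plane, leaving one electron in the p orbital); the conjugation is uninterrupted.
Adding the contributions, 6 × 2 = 12 from the 6 double-bond units.
A 4n π count (12, n = 3) in a planar conjugated ring means antiaromatic.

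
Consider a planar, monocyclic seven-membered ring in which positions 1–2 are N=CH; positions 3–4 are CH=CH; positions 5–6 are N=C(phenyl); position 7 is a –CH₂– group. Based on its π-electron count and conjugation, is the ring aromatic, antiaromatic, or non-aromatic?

Non-aromatic

At the CH2 position, the tetrahedral CH₂ carbon is sp³ and has no p orbital in the ring π system; the ring's p-orbital overlap is broken there.
Hückel's rule only applies to fully conjugated rings, so this one is simply non-aromatic.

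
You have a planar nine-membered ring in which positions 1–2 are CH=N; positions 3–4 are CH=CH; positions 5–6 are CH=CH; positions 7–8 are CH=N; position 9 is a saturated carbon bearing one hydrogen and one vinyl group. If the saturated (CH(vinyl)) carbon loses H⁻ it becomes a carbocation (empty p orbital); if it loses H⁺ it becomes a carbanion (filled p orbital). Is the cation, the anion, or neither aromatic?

The anion

In both ions every ring atom is sp² and contributes a p orbital, so both rings are fully conjugated.
Cation: 4 × 2 + 0 = 8 π electrons → 4(2), antiaromatic.
Anion: 4 × 2 + 2 = 10 π electrons → 4(2)+2, aromatic.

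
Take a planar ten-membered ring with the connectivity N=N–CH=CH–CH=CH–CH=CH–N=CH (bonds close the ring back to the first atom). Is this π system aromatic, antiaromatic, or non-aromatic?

Check conjugation: the double-bond atoms are sp², each contributing one p electron; each =N– nitrogen is pyridine-type (lone pair in the sp² plane, one electron in the p orbital) — every position has a p orbital, so the cyclic π system is continuous.
Tallying contributions gives 5 × 2 = 10 from the 5 double-bond units.
That gives a 4n+2 count (10, n = 2).

Aromatic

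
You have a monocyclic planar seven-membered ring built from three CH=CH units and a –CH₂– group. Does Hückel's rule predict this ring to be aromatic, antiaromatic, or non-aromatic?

Because the tetrahedral CH₂ carbon is sp³ and has no p orbital in the ring π system at the CH2 position, the π system cannot extend all the way around the ring.
Without a continuous loop of overlapping p orbitals the Hückel electron count never comes into play.

Non-aromatic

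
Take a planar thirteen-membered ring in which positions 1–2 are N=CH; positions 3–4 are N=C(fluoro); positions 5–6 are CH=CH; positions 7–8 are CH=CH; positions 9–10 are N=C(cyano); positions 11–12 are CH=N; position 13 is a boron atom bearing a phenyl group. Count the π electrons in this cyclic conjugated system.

12

Every ring atom contributes a p orbital perpendicular to the ring (the double-bond atoms are sp², each contributing one p electron; each =N– nitrogen is pyridine-type (lone pair in the sp² plane, one electron in the p orbital); the boron has an empty p orbital), so the π system is cyclic and fully conjugated.
Adding the contributions, 6 × 2 = 12 from the double-bond units + 0 from the B(phenyl) atom = 12.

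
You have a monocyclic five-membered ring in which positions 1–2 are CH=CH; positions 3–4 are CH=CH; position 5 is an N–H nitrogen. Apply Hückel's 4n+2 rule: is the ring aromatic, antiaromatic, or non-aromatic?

Aromatic

Check conjugation: the double-bond atoms are sp², each contributing one p electron; the pyrrole-type nitrogen donates its lone pair from the p orbital — every position has a p orbital, so the cyclic π system is continuous.
π-electron count: 2 × 2 = 4 from the double-bond units + 2 from the NH atom = 6.
Since 6 = 4·1 + 2, the ring meets the 4n+2 criterion.
(The species described is pyrrole.)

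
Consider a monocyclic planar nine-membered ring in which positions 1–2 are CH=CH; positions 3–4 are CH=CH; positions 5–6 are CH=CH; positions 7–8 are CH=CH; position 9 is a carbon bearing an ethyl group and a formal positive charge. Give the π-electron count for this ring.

8

The p orbitals form a continuous loop: each doubly-bonded ring atom is sp² with one p-orbital electron; the carbocation has an empty p orbital. The ring is fully conjugated.
π-electron count: 4 × 2 = 8 from the double-bond units + 0 from the C(ethyl)(+) atom = 8.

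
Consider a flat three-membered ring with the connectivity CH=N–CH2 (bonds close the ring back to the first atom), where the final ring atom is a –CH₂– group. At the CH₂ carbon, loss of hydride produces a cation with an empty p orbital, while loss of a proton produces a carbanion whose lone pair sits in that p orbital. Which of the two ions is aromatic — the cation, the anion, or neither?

The cation

In either ion the ring is fully conjugated: every atom, including the new sp² carbon, supplies a p orbital.
Cation: 1 × 2 + 0 = 2 π electrons → 4(0)+2, aromatic.
Anion: 1 × 2 + 2 = 4 π electrons → 4(1), antiaromatic.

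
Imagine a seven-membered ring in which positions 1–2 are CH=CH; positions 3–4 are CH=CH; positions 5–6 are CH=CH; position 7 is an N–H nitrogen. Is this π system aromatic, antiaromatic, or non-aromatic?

Antiaromatic

The p orbitals form a continuous loop: each doubly-bonded ring atom is sp² with one p-orbital electron; the pyrrole-type nitrogen donates its lone pair from the p orbital. The ring is fully conjugated.
π-electron count: 3 × 2 = 6 from the double-bond units + 2 from the NH atom = 8.
With 8 = 4·2 π electrons, Hückel's rule classifies the planar ring as antiaromatic.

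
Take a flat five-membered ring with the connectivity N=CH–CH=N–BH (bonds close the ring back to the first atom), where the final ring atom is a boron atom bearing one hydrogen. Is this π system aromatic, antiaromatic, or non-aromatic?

All ring atoms are sp² and supply a p orbital to the ring (the double-bond atoms are sp², each contributing one p electron; each =N– nitrogen is pyridine-type (lone pair in the sp² plane, one electron in the p orbital); the boron has an empty p orbital); the conjugation is uninterrupted.
Tallying contributions gives 2 × 2 = 4 from the double-bond units + 0 from the BH atom = 4.
With 4 = 4·1 π electrons, Hückel's rule classifies the planar ring as antiaromatic.

Antiaromatic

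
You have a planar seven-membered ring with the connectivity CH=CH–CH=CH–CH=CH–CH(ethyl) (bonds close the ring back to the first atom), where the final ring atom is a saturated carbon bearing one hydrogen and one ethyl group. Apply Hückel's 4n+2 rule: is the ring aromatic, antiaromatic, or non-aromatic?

The CH(ethyl) carbon is saturated: that saturated carbon is sp³ and has no p orbital in the ring π system. Conjugation is not continuous around the ring.
Hückel's rule only applies to fully conjugated rings, so this one is simply non-aromatic.

Non-aromatic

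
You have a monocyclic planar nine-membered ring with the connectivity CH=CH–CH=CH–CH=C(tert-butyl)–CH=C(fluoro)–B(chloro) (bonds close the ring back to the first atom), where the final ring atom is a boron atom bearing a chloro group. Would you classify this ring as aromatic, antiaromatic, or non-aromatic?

Antiaromatic

Check conjugation: every atom in a ring double bond is sp² and brings one electron to the p orbital; the boron has an empty p orbital — every position has a p orbital, so the cyclic π system is continuous.
Tallying contributions gives 4 × 2 = 8 from the double-bond units + 0 from the B(chloro) atom = 8.
8 = 4(2); a planar, fully conjugated 4n system is antiaromatic.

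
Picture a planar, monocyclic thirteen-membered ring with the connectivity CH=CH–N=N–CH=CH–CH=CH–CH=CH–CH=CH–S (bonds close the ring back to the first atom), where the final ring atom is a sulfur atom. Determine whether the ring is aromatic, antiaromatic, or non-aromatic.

Aromatic

The p orbitals form a continuous loop: the double-bond atoms are sp², each contributing one p electron; the doubly-bonded nitrogens are pyridine-type — their lone pairs lie in the ring plane, leaving one electron in the p orbital; the sulfur donates one lone pair from its p orbital. The ring is fully conjugated.
Tallying contributions gives 6 × 2 = 12 from the double-bond units + 2 from the S atom = 14.
That gives a 4n+2 count (14, n = 3).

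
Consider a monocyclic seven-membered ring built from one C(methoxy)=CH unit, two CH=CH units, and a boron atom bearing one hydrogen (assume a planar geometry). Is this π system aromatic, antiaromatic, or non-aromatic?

Every ring atom contributes a p orbital perpendicular to the ring (the double-bond atoms are sp², each contributing one p electron; the boron has an empty p orbital), so the π system is cyclic and fully conjugated.
π-electron count: 3 × 2 = 6 from the double-bond units + 0 from the BH atom = 6.
6 = 4(1) + 2, which satisfies Hückel's 4n+2 rule.

Aromatic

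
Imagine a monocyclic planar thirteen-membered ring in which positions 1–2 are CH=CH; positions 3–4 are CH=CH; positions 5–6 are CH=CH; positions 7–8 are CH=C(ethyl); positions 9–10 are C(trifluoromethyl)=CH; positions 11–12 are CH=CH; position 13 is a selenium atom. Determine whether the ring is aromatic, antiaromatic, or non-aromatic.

Check conjugation: the double-bond atoms are sp², each contributing one p electron; the selenium donates one lone pair from its p orbital — every position has a p orbital, so the cyclic π system is continuous.
Counting π electrons: 6 × 2 = 12 from the double-bond units + 2 from the Se atom = 14.
14 = 4(3) + 2, which satisfies Hückel's 4n+2 rule.

Aromatic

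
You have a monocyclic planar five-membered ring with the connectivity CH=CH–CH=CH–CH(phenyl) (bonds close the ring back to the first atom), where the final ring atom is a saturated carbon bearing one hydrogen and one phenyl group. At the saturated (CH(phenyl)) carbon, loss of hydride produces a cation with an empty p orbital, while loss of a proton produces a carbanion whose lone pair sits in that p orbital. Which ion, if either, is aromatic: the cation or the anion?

Both ions have a continuous loop of p orbitals — each ring atom is sp².
Cation: 2 × 2 + 0 = 4 π electrons → 4(1), antiaromatic.
Anion: 2 × 2 + 2 = 6 π electrons → 4(1)+2, aromatic.

The anion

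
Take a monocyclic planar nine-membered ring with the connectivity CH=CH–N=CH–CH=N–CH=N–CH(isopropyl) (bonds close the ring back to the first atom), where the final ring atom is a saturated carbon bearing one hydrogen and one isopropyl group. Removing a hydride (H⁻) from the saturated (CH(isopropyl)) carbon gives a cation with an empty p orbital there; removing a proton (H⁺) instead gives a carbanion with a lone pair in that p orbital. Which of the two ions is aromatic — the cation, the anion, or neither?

The anion

In either ion the ring is fully conjugated: every atom, including the new sp² carbon, supplies a p orbital.
Cation: 4 × 2 + 0 = 8 π electrons → 4(2), antiaromatic.
Anion: 4 × 2 + 2 = 10 π electrons → 4(2)+2, aromatic.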